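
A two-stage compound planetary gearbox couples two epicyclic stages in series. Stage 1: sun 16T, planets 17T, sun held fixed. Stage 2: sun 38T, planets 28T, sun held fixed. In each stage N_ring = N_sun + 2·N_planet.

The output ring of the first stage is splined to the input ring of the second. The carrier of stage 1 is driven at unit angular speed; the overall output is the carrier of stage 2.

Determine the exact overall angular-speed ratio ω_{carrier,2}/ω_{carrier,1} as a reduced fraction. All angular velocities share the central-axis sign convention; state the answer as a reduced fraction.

Stage 1: N_ring = 16 + 2·17 = 50
Stage 1: 16(ω_s−ω_c) = −50(ω_r−ω_c),  ω_s=0, ω_c=1
Stage 1: ω_r = 1 − (16/50)(0−1) = 33/25
  ⇒ ω_r¹/ω_c¹ = 33/25
Stage 2: N_ring = 38 + 2·28 = 94
Stage 2: 38(ω_s−ω_c) = −94(ω_r−ω_c),  ω_s=0, ω_r=1
Stage 2: 38(0−ω_c) = −94(1−ω_c)  ⇒  132ω_c = 94  ⇒  ω_c = 47/66
  ⇒ ω_c²/ω_r² = 47/66
Coupling ω_r² = ω_r¹ ⇒ overall = 33/25 × 47/66 = 47/50

47/50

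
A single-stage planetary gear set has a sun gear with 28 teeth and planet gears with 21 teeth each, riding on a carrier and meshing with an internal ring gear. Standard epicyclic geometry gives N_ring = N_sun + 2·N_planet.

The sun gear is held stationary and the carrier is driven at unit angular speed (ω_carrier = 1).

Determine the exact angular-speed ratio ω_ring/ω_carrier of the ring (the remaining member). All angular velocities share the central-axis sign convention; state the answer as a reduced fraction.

7/5

N_ring = 28 + 2·21 = 70
28(ω_s−ω_c) = −70(ω_r−ω_c),  ω_s=0, ω_c=1
ω_r = 1 − (28/70)(0−1) = 7/5
ω_r/ω_c = 7/5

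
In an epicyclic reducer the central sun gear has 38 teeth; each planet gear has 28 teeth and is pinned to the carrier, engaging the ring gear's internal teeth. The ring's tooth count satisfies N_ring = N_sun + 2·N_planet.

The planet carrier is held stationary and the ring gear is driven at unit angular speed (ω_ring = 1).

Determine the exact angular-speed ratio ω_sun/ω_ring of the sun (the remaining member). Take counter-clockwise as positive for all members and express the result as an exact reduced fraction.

-47/19

N_ring = 38 + 2·28 = 94
38(ω_s−ω_c) = −94(ω_r−ω_c),  ω_c=0, ω_r=1
ω_s = 0 − (94/38)(1−0) = -47/19
ω_s/ω_r = -47/19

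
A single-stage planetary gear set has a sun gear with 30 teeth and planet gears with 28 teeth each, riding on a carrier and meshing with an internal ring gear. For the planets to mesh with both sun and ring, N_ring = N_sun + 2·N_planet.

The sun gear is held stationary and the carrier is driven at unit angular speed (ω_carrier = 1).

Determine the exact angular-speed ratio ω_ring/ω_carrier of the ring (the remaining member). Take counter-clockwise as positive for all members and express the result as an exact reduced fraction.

N_ring = 30 + 2·28 = 86
30(ω_s−ω_c) = −86(ω_r−ω_c),  ω_s=0, ω_c=1
ω_r = 1 − (30/86)(0−1) = 58/43
ω_r/ω_c = 58/43

58/43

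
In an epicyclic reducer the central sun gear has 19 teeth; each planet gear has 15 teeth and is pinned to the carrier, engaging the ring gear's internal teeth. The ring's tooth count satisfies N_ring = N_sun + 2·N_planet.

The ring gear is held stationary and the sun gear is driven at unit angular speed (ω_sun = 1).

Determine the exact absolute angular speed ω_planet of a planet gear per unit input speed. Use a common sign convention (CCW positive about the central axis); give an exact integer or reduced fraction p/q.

N_ring = 19 + 2·15 = 49
19(ω_s−ω_c) = −49(ω_r−ω_c),  ω_r=0, ω_s=1
19(1−ω_c) = −49(0−ω_c)  ⇒  68ω_c = 19  ⇒  ω_c = 19/68
sun–planet: 19·(1−19/68) = −15·(ω_p−ω_c)  ⇒  ω_p−ω_c = −(19/15)·(49/68) = -931/1020
ω_p = 19/68 − 931/1020 = -19/30

-19/30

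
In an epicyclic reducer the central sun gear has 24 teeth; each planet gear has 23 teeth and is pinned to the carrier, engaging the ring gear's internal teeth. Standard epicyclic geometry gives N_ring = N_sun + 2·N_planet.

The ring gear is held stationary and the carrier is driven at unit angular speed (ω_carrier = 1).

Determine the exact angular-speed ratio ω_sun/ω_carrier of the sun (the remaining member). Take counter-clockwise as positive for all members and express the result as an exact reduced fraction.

47/12

N_ring = 24 + 2·23 = 70
24(ω_s−ω_c) = −70(ω_r−ω_c),  ω_r=0, ω_c=1
ω_s = 1 − (70/24)(0−1) = 47/12
ω_s/ω_c = 47/12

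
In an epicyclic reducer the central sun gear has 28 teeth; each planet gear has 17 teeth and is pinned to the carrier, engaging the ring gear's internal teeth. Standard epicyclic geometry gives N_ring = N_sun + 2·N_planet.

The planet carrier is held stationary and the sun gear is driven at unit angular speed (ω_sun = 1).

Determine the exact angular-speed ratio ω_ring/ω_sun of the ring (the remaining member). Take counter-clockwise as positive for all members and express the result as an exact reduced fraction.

-14/31

N_ring = 28 + 2·17 = 62
28(ω_s−ω_c) = −62(ω_r−ω_c),  ω_c=0, ω_s=1
ω_r = 0 − (28/62)(1−0) = -14/31
ω_r/ω_s = -14/31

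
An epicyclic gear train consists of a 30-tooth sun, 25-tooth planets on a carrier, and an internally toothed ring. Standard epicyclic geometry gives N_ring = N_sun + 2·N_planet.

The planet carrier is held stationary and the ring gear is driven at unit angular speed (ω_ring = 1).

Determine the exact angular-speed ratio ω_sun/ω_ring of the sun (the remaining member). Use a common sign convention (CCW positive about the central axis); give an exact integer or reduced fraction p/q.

-8/3

N_ring = 30 + 2·25 = 80
30(ω_s−ω_c) = −80(ω_r−ω_c),  ω_c=0, ω_r=1
ω_s = 0 − (80/30)(1−0) = -8/3
ω_s/ω_r = -8/3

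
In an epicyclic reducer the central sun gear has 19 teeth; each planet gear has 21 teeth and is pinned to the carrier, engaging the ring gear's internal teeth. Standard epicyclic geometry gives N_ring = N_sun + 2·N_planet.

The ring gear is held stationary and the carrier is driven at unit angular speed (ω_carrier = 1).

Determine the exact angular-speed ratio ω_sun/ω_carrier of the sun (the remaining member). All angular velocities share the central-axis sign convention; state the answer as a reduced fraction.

80/19

N_ring = 19 + 2·21 = 61
19(ω_s−ω_c) = −61(ω_r−ω_c),  ω_r=0, ω_c=1
ω_s = 1 − (61/19)(0−1) = 80/19
ω_s/ω_c = 80/19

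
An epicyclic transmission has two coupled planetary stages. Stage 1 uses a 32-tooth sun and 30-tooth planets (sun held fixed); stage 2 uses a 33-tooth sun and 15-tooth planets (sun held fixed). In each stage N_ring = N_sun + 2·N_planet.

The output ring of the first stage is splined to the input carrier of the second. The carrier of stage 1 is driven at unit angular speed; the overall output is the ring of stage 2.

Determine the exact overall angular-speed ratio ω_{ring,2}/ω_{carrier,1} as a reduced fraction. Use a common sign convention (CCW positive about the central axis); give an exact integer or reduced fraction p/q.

Stage 1: N_ring = 32 + 2·30 = 92
Stage 1: 32(ω_s−ω_c) = −92(ω_r−ω_c),  ω_s=0, ω_c=1
Stage 1: ω_r = 1 − (32/92)(0−1) = 31/23
  ⇒ ω_r¹/ω_c¹ = 31/23
Stage 2: N_ring = 33 + 2·15 = 63
Stage 2: 33(ω_s−ω_c) = −63(ω_r−ω_c),  ω_s=0, ω_c=1
Stage 2: ω_r = 1 − (33/63)(0−1) = 32/21
  ⇒ ω_r²/ω_c² = 32/21
Coupling ω_c² = ω_r¹ ⇒ overall = 31/23 × 32/21 = 992/483

992/483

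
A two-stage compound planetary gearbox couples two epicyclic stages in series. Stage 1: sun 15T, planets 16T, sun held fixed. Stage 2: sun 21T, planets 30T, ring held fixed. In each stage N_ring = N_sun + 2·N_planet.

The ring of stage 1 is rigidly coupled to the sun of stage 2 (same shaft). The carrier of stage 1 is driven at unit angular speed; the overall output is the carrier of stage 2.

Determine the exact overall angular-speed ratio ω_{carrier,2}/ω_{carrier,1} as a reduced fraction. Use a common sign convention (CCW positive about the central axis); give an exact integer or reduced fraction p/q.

Stage 1: N_ring = 15 + 2·16 = 47
Stage 1: 15(ω_s−ω_c) = −47(ω_r−ω_c),  ω_s=0, ω_c=1
Stage 1: ω_r = 1 − (15/47)(0−1) = 62/47
  ⇒ ω_r¹/ω_c¹ = 62/47
Stage 2: N_ring = 21 + 2·30 = 81
Stage 2: 21(ω_s−ω_c) = −81(ω_r−ω_c),  ω_r=0, ω_s=1
Stage 2: 21(1−ω_c) = −81(0−ω_c)  ⇒  102ω_c = 21  ⇒  ω_c = 7/34
  ⇒ ω_c²/ω_s² = 7/34
Coupling ω_s² = ω_r¹ ⇒ overall = 62/47 × 7/34 = 217/799

217/799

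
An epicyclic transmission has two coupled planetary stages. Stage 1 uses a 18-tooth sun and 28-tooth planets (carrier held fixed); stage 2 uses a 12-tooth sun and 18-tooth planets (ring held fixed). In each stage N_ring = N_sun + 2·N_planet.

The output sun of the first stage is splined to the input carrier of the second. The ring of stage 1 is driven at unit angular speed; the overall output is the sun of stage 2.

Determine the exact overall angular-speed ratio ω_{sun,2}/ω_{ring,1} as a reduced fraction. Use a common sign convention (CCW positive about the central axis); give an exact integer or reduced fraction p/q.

-185/9

Stage 1: N_ring = 18 + 2·28 = 74
Stage 1: 18(ω_s−ω_c) = −74(ω_r−ω_c),  ω_c=0, ω_r=1
Stage 1: ω_s = 0 − (74/18)(1−0) = -37/9
  ⇒ ω_s¹/ω_r¹ = -37/9
Stage 2: N_ring = 12 + 2·18 = 48
Stage 2: 12(ω_s−ω_c) = −48(ω_r−ω_c),  ω_r=0, ω_c=1
Stage 2: ω_s = 1 − (48/12)(0−1) = 5
  ⇒ ω_s²/ω_c² = 5
Coupling ω_c² = ω_s¹ ⇒ overall = -37/9 × 5 = -185/9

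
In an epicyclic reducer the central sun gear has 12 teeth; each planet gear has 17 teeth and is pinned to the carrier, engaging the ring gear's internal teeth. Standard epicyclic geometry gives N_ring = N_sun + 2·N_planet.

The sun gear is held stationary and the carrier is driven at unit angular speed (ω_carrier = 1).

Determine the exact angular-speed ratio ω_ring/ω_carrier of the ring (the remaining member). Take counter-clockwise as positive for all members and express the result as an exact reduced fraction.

N_ring = 12 + 2·17 = 46
12(ω_s−ω_c) = −46(ω_r−ω_c),  ω_s=0, ω_c=1
ω_r = 1 − (12/46)(0−1) = 29/23
ω_r/ω_c = 29/23

29/23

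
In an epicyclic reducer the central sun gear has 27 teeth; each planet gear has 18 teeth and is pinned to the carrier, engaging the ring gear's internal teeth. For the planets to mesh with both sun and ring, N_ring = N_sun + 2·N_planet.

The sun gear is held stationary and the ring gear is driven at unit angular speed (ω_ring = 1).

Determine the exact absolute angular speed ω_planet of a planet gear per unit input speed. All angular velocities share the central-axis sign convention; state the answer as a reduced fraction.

N_ring = 27 + 2·18 = 63
27(ω_s−ω_c) = −63(ω_r−ω_c),  ω_s=0, ω_r=1
27(0−ω_c) = −63(1−ω_c)  ⇒  90ω_c = 63  ⇒  ω_c = 7/10
sun–planet: 27·(0−7/10) = −18·(ω_p−ω_c)  ⇒  ω_p−ω_c = −(27/18)·(-7/10) = 21/20
ω_p = 7/10 + 21/20 = 7/4

7/4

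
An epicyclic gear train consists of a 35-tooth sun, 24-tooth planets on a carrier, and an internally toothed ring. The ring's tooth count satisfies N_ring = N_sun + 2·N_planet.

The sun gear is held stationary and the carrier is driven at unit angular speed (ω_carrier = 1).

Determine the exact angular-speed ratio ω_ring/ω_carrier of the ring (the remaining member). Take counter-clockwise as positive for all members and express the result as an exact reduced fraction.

N_ring = 35 + 2·24 = 83
35(ω_s−ω_c) = −83(ω_r−ω_c),  ω_s=0, ω_c=1
ω_r = 1 − (35/83)(0−1) = 118/83
ω_r/ω_c = 118/83

118/83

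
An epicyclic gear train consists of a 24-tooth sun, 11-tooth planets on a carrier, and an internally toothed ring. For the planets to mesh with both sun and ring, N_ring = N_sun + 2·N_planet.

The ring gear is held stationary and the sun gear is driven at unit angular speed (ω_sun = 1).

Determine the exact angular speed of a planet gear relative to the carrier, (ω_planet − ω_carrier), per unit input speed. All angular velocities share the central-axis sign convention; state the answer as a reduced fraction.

N_ring = 24 + 2·11 = 46
24(ω_s−ω_c) = −46(ω_r−ω_c),  ω_r=0, ω_s=1
24(1−ω_c) = −46(0−ω_c)  ⇒  70ω_c = 24  ⇒  ω_c = 12/35
sun–planet: 24·(1−12/35) = −11·(ω_p−ω_c)  ⇒  ω_p−ω_c = −(24/11)·(23/35) = -552/385

-552/385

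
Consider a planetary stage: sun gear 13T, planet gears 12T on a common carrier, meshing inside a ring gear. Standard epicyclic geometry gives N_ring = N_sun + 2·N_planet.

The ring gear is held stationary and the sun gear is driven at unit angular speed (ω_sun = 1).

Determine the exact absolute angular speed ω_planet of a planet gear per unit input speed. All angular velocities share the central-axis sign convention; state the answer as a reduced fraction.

N_ring = 13 + 2·12 = 37
13(ω_s−ω_c) = −37(ω_r−ω_c),  ω_r=0, ω_s=1
13(1−ω_c) = −37(0−ω_c)  ⇒  50ω_c = 13  ⇒  ω_c = 13/50
sun–planet: 13·(1−13/50) = −12·(ω_p−ω_c)  ⇒  ω_p−ω_c = −(13/12)·(37/50) = -481/600
ω_p = 13/50 − 481/600 = -13/24

-13/24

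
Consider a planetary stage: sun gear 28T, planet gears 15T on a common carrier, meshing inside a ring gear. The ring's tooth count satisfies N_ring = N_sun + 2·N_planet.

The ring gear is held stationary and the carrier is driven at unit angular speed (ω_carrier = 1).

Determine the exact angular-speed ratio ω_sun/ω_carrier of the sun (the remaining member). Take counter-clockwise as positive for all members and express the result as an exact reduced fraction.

N_ring = 28 + 2·15 = 58
28(ω_s−ω_c) = −58(ω_r−ω_c),  ω_r=0, ω_c=1
ω_s = 1 − (58/28)(0−1) = 43/14
ω_s/ω_c = 43/14

43/14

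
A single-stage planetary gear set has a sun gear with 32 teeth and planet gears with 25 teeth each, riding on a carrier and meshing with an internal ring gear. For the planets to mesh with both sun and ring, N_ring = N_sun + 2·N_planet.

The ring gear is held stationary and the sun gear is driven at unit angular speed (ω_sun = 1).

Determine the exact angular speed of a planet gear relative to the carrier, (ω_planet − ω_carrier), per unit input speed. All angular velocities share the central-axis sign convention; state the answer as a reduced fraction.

-1312/1425

N_ring = 32 + 2·25 = 82
32(ω_s−ω_c) = −82(ω_r−ω_c),  ω_r=0, ω_s=1
32(1−ω_c) = −82(0−ω_c)  ⇒  114ω_c = 32  ⇒  ω_c = 16/57
sun–planet: 32·(1−16/57) = −25·(ω_p−ω_c)  ⇒  ω_p−ω_c = −(32/25)·(41/57) = -1312/1425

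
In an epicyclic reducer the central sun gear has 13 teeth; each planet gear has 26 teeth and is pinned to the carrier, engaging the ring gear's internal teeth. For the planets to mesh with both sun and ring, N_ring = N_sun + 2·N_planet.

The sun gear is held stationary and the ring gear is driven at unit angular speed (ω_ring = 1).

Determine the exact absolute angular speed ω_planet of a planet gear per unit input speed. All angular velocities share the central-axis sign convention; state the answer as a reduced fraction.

5/4

N_ring = 13 + 2·26 = 65
13(ω_s−ω_c) = −65(ω_r−ω_c),  ω_s=0, ω_r=1
13(0−ω_c) = −65(1−ω_c)  ⇒  78ω_c = 65  ⇒  ω_c = 5/6
sun–planet: 13·(0−5/6) = −26·(ω_p−ω_c)  ⇒  ω_p−ω_c = −(13/26)·(-5/6) = 5/12
ω_p = 5/6 + 5/12 = 5/4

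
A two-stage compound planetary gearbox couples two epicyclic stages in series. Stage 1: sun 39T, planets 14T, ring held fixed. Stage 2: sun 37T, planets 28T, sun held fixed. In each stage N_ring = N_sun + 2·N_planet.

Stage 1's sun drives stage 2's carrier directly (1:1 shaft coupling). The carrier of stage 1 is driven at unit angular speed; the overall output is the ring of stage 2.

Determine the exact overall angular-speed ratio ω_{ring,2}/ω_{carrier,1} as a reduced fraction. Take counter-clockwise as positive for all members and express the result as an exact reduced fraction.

Stage 1: N_ring = 39 + 2·14 = 67
Stage 1: 39(ω_s−ω_c) = −67(ω_r−ω_c),  ω_r=0, ω_c=1
Stage 1: ω_s = 1 − (67/39)(0−1) = 106/39
  ⇒ ω_s¹/ω_c¹ = 106/39
Stage 2: N_ring = 37 + 2·28 = 93
Stage 2: 37(ω_s−ω_c) = −93(ω_r−ω_c),  ω_s=0, ω_c=1
Stage 2: ω_r = 1 − (37/93)(0−1) = 130/93
  ⇒ ω_r²/ω_c² = 130/93
Coupling ω_c² = ω_s¹ ⇒ overall = 106/39 × 130/93 = 1060/279

1060/279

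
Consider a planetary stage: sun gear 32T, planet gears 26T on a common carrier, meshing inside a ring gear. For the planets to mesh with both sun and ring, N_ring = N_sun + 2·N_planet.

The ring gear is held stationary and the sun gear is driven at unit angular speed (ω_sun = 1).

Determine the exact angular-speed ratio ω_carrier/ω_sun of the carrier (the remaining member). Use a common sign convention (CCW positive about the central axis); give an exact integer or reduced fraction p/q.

N_ring = 32 + 2·26 = 84
32(ω_s−ω_c) = −84(ω_r−ω_c),  ω_r=0, ω_s=1
32(1−ω_c) = −84(0−ω_c)  ⇒  116ω_c = 32  ⇒  ω_c = 8/29
ω_c/ω_s = 8/29

8/29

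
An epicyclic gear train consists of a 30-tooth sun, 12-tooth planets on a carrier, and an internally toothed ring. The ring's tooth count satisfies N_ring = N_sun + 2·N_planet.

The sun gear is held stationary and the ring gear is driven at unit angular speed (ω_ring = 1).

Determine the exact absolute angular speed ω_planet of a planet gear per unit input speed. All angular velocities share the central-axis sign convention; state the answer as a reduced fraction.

9/4

N_ring = 30 + 2·12 = 54
30(ω_s−ω_c) = −54(ω_r−ω_c),  ω_s=0, ω_r=1
30(0−ω_c) = −54(1−ω_c)  ⇒  84ω_c = 54  ⇒  ω_c = 9/14
sun–planet: 30·(0−9/14) = −12·(ω_p−ω_c)  ⇒  ω_p−ω_c = −(30/12)·(-9/14) = 45/28
ω_p = 9/14 + 45/28 = 9/4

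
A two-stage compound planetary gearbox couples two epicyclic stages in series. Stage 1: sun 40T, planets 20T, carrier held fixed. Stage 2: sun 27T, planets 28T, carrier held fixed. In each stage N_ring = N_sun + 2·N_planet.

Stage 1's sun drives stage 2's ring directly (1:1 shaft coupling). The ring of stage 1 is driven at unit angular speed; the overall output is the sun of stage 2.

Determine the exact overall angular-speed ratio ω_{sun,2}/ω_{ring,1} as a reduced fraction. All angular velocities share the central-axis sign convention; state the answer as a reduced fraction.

166/27

Stage 1: N_ring = 40 + 2·20 = 80
Stage 1: 40(ω_s−ω_c) = −80(ω_r−ω_c),  ω_c=0, ω_r=1
Stage 1: ω_s = 0 − (80/40)(1−0) = -2
  ⇒ ω_s¹/ω_r¹ = -2
Stage 2: N_ring = 27 + 2·28 = 83
Stage 2: 27(ω_s−ω_c) = −83(ω_r−ω_c),  ω_c=0, ω_r=1
Stage 2: ω_s = 0 − (83/27)(1−0) = -83/27
  ⇒ ω_s²/ω_r² = -83/27
Coupling ω_r² = ω_s¹ ⇒ overall = -2 × -83/27 = 166/27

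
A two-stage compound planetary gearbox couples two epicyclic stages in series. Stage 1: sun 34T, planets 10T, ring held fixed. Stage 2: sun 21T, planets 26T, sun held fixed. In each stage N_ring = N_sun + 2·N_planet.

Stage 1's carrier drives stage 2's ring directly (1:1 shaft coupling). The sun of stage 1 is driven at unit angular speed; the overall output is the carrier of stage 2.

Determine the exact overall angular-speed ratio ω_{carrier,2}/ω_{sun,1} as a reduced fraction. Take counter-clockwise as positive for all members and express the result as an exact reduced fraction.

Stage 1: N_ring = 34 + 2·10 = 54
Stage 1: 34(ω_s−ω_c) = −54(ω_r−ω_c),  ω_r=0, ω_s=1
Stage 1: 34(1−ω_c) = −54(0−ω_c)  ⇒  88ω_c = 34  ⇒  ω_c = 17/44
  ⇒ ω_c¹/ω_s¹ = 17/44
Stage 2: N_ring = 21 + 2·26 = 73
Stage 2: 21(ω_s−ω_c) = −73(ω_r−ω_c),  ω_s=0, ω_r=1
Stage 2: 21(0−ω_c) = −73(1−ω_c)  ⇒  94ω_c = 73  ⇒  ω_c = 73/94
  ⇒ ω_c²/ω_r² = 73/94
Coupling ω_r² = ω_c¹ ⇒ overall = 17/44 × 73/94 = 1241/4136

1241/4136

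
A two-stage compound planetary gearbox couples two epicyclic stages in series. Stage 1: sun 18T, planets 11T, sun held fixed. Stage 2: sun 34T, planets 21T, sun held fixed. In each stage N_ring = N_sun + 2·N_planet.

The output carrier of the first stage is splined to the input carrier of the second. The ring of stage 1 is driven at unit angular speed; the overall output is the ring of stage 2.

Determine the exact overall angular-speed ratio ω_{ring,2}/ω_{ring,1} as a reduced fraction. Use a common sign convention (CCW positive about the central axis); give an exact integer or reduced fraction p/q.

550/551

Stage 1: N_ring = 18 + 2·11 = 40
Stage 1: 18(ω_s−ω_c) = −40(ω_r−ω_c),  ω_s=0, ω_r=1
Stage 1: 18(0−ω_c) = −40(1−ω_c)  ⇒  58ω_c = 40  ⇒  ω_c = 20/29
  ⇒ ω_c¹/ω_r¹ = 20/29
Stage 2: N_ring = 34 + 2·21 = 76
Stage 2: 34(ω_s−ω_c) = −76(ω_r−ω_c),  ω_s=0, ω_c=1
Stage 2: ω_r = 1 − (34/76)(0−1) = 55/38
  ⇒ ω_r²/ω_c² = 55/38
Coupling ω_c² = ω_c¹ ⇒ overall = 20/29 × 55/38 = 550/551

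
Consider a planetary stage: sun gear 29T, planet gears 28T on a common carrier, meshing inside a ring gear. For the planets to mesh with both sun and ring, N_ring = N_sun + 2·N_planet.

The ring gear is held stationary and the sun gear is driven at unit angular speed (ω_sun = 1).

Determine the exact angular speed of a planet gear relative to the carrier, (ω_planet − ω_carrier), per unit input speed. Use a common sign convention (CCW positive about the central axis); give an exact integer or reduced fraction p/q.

-2465/3192

N_ring = 29 + 2·28 = 85
29(ω_s−ω_c) = −85(ω_r−ω_c),  ω_r=0, ω_s=1
29(1−ω_c) = −85(0−ω_c)  ⇒  114ω_c = 29  ⇒  ω_c = 29/114
sun–planet: 29·(1−29/114) = −28·(ω_p−ω_c)  ⇒  ω_p−ω_c = −(29/28)·(85/114) = -2465/3192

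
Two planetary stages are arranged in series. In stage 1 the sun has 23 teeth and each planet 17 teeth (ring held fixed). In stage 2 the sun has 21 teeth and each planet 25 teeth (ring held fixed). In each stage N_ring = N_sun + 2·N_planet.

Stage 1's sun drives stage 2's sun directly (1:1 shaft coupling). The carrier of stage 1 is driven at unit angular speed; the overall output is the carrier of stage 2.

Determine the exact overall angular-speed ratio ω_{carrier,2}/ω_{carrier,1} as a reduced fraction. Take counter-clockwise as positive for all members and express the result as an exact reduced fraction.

420/529

Stage 1: N_ring = 23 + 2·17 = 57
Stage 1: 23(ω_s−ω_c) = −57(ω_r−ω_c),  ω_r=0, ω_c=1
Stage 1: ω_s = 1 − (57/23)(0−1) = 80/23
  ⇒ ω_s¹/ω_c¹ = 80/23
Stage 2: N_ring = 21 + 2·25 = 71
Stage 2: 21(ω_s−ω_c) = −71(ω_r−ω_c),  ω_r=0, ω_s=1
Stage 2: 21(1−ω_c) = −71(0−ω_c)  ⇒  92ω_c = 21  ⇒  ω_c = 21/92
  ⇒ ω_c²/ω_s² = 21/92
Coupling ω_s² = ω_s¹ ⇒ overall = 80/23 × 21/92 = 420/529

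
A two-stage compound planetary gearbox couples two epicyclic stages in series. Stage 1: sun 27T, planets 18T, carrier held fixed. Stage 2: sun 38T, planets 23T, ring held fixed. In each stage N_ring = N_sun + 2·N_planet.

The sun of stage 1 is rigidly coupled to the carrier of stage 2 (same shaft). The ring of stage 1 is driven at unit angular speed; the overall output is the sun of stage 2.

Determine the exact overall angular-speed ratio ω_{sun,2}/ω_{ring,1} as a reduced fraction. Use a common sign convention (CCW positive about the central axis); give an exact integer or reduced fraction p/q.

-427/57

Stage 1: N_ring = 27 + 2·18 = 63
Stage 1: 27(ω_s−ω_c) = −63(ω_r−ω_c),  ω_c=0, ω_r=1
Stage 1: ω_s = 0 − (63/27)(1−0) = -7/3
  ⇒ ω_s¹/ω_r¹ = -7/3
Stage 2: N_ring = 38 + 2·23 = 84
Stage 2: 38(ω_s−ω_c) = −84(ω_r−ω_c),  ω_r=0, ω_c=1
Stage 2: ω_s = 1 − (84/38)(0−1) = 61/19
  ⇒ ω_s²/ω_c² = 61/19
Coupling ω_c² = ω_s¹ ⇒ overall = -7/3 × 61/19 = -427/57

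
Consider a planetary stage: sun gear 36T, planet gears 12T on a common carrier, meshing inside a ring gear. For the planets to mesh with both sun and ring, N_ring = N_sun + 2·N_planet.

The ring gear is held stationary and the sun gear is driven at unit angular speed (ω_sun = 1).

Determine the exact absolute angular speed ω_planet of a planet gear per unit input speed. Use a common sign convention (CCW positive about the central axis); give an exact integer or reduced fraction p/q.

N_ring = 36 + 2·12 = 60
36(ω_s−ω_c) = −60(ω_r−ω_c),  ω_r=0, ω_s=1
36(1−ω_c) = −60(0−ω_c)  ⇒  96ω_c = 36  ⇒  ω_c = 3/8
sun–planet: 36·(1−3/8) = −12·(ω_p−ω_c)  ⇒  ω_p−ω_c = −(36/12)·(5/8) = -15/8
ω_p = 3/8 − 15/8 = -3/2

-3/2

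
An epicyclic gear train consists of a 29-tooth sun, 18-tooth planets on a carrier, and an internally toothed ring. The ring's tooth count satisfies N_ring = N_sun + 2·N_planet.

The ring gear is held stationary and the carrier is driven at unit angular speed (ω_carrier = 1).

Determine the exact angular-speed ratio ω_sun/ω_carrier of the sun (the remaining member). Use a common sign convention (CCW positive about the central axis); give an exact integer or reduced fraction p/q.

94/29

N_ring = 29 + 2·18 = 65
29(ω_s−ω_c) = −65(ω_r−ω_c),  ω_r=0, ω_c=1
ω_s = 1 − (65/29)(0−1) = 94/29
ω_s/ω_c = 94/29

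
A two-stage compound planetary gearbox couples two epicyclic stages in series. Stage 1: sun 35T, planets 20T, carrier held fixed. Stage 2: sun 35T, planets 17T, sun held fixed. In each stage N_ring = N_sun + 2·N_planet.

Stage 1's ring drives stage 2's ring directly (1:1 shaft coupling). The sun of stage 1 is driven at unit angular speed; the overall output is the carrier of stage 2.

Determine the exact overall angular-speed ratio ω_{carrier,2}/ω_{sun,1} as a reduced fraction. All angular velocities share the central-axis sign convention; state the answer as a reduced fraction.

Stage 1: N_ring = 35 + 2·20 = 75
Stage 1: 35(ω_s−ω_c) = −75(ω_r−ω_c),  ω_c=0, ω_s=1
Stage 1: ω_r = 0 − (35/75)(1−0) = -7/15
  ⇒ ω_r¹/ω_s¹ = -7/15
Stage 2: N_ring = 35 + 2·17 = 69
Stage 2: 35(ω_s−ω_c) = −69(ω_r−ω_c),  ω_s=0, ω_r=1
Stage 2: 35(0−ω_c) = −69(1−ω_c)  ⇒  104ω_c = 69  ⇒  ω_c = 69/104
  ⇒ ω_c²/ω_r² = 69/104
Coupling ω_r² = ω_r¹ ⇒ overall = -7/15 × 69/104 = -161/520

-161/520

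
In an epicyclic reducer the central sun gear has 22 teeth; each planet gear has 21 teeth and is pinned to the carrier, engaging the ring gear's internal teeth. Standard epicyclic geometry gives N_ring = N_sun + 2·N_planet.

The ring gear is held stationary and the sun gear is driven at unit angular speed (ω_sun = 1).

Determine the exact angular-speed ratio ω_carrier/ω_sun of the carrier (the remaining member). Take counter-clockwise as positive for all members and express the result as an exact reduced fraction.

11/43

N_ring = 22 + 2·21 = 64
22(ω_s−ω_c) = −64(ω_r−ω_c),  ω_r=0, ω_s=1
22(1−ω_c) = −64(0−ω_c)  ⇒  86ω_c = 22  ⇒  ω_c = 11/43
ω_c/ω_s = 11/43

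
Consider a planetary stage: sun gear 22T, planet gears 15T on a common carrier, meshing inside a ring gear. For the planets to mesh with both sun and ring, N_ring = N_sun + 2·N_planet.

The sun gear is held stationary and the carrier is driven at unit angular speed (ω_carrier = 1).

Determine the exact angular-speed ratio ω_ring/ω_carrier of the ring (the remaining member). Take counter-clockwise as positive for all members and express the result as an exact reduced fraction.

N_ring = 22 + 2·15 = 52
22(ω_s−ω_c) = −52(ω_r−ω_c),  ω_s=0, ω_c=1
ω_r = 1 − (22/52)(0−1) = 37/26
ω_r/ω_c = 37/26

37/26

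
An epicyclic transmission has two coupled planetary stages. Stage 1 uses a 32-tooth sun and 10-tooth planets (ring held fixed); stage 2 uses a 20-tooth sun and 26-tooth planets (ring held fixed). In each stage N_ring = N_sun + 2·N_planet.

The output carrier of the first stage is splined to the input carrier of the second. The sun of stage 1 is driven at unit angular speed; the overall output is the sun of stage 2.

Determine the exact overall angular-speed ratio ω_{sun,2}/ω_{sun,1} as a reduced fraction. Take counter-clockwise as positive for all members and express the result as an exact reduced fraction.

184/105

Stage 1: N_ring = 32 + 2·10 = 52
Stage 1: 32(ω_s−ω_c) = −52(ω_r−ω_c),  ω_r=0, ω_s=1
Stage 1: 32(1−ω_c) = −52(0−ω_c)  ⇒  84ω_c = 32  ⇒  ω_c = 8/21
  ⇒ ω_c¹/ω_s¹ = 8/21
Stage 2: N_ring = 20 + 2·26 = 72
Stage 2: 20(ω_s−ω_c) = −72(ω_r−ω_c),  ω_r=0, ω_c=1
Stage 2: ω_s = 1 − (72/20)(0−1) = 23/5
  ⇒ ω_s²/ω_c² = 23/5
Coupling ω_c² = ω_c¹ ⇒ overall = 8/21 × 23/5 = 184/105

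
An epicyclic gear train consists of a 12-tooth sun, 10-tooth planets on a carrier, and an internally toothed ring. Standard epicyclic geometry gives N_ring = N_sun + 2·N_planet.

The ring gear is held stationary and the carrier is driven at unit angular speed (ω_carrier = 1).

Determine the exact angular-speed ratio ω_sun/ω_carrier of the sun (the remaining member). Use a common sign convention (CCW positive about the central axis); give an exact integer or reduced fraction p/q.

11/3

N_ring = 12 + 2·10 = 32
12(ω_s−ω_c) = −32(ω_r−ω_c),  ω_r=0, ω_c=1
ω_s = 1 − (32/12)(0−1) = 11/3
ω_s/ω_c = 11/3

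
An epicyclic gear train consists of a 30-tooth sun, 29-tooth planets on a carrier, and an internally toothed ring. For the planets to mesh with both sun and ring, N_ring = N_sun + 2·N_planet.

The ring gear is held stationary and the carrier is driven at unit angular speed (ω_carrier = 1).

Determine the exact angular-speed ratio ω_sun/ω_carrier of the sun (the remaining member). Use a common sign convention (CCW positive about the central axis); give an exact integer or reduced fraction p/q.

59/15

N_ring = 30 + 2·29 = 88
30(ω_s−ω_c) = −88(ω_r−ω_c),  ω_r=0, ω_c=1
ω_s = 1 − (88/30)(0−1) = 59/15
ω_s/ω_c = 59/15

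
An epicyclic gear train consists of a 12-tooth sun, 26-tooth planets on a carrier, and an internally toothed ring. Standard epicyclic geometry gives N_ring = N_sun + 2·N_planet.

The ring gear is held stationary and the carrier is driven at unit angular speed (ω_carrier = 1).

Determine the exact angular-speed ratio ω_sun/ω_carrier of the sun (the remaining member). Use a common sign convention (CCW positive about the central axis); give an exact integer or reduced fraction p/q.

19/3

N_ring = 12 + 2·26 = 64
12(ω_s−ω_c) = −64(ω_r−ω_c),  ω_r=0, ω_c=1
ω_s = 1 − (64/12)(0−1) = 19/3
ω_s/ω_c = 19/3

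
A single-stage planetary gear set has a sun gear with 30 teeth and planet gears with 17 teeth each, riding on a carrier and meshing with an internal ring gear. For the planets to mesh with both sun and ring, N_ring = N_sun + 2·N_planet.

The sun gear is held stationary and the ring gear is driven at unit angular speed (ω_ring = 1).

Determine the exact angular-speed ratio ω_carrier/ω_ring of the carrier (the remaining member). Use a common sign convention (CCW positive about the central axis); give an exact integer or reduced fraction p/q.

N_ring = 30 + 2·17 = 64
30(ω_s−ω_c) = −64(ω_r−ω_c),  ω_s=0, ω_r=1
30(0−ω_c) = −64(1−ω_c)  ⇒  94ω_c = 64  ⇒  ω_c = 32/47
ω_c/ω_r = 32/47

32/47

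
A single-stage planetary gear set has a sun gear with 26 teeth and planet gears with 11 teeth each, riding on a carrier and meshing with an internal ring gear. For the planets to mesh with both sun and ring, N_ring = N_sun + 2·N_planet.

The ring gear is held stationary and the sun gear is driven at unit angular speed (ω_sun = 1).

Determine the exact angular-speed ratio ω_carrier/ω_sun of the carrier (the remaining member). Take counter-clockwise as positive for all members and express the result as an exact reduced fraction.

13/37

N_ring = 26 + 2·11 = 48
26(ω_s−ω_c) = −48(ω_r−ω_c),  ω_r=0, ω_s=1
26(1−ω_c) = −48(0−ω_c)  ⇒  74ω_c = 26  ⇒  ω_c = 13/37
ω_c/ω_s = 13/37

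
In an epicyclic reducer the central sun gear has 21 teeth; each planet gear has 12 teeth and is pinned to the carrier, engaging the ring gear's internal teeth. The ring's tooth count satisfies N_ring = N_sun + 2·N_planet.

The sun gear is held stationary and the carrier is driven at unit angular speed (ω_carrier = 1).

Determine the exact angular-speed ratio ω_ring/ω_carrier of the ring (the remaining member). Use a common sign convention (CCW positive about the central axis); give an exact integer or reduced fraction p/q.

22/15

N_ring = 21 + 2·12 = 45
21(ω_s−ω_c) = −45(ω_r−ω_c),  ω_s=0, ω_c=1
ω_r = 1 − (21/45)(0−1) = 22/15
ω_r/ω_c = 22/15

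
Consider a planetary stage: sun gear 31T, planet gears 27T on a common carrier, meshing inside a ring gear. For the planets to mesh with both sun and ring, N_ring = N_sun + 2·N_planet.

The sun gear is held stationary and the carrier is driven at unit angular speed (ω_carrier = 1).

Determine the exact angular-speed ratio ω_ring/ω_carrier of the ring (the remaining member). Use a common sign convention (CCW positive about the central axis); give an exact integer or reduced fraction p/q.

N_ring = 31 + 2·27 = 85
31(ω_s−ω_c) = −85(ω_r−ω_c),  ω_s=0, ω_c=1
ω_r = 1 − (31/85)(0−1) = 116/85
ω_r/ω_c = 116/85

116/85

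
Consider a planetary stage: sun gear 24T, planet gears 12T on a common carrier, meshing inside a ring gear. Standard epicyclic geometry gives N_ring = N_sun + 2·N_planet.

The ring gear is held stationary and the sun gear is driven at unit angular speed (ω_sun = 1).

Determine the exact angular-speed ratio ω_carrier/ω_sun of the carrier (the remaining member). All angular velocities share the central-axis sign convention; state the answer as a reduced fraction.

N_ring = 24 + 2·12 = 48
24(ω_s−ω_c) = −48(ω_r−ω_c),  ω_r=0, ω_s=1
24(1−ω_c) = −48(0−ω_c)  ⇒  72ω_c = 24  ⇒  ω_c = 1/3
ω_c/ω_s = 1/3

1/3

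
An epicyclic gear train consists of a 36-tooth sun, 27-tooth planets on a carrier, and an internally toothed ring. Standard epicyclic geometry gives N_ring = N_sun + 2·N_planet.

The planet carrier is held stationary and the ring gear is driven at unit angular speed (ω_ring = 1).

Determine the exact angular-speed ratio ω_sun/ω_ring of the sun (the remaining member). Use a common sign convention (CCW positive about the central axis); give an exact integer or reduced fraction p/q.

N_ring = 36 + 2·27 = 90
36(ω_s−ω_c) = −90(ω_r−ω_c),  ω_c=0, ω_r=1
ω_s = 0 − (90/36)(1−0) = -5/2
ω_s/ω_r = -5/2

-5/2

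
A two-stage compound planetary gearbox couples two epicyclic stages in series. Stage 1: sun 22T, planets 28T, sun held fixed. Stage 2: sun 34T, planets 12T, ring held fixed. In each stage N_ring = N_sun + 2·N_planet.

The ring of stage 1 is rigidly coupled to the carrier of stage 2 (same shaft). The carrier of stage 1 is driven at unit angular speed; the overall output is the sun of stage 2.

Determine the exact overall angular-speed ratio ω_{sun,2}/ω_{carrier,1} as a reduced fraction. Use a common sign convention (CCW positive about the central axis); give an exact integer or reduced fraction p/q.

2300/663

Stage 1: N_ring = 22 + 2·28 = 78
Stage 1: 22(ω_s−ω_c) = −78(ω_r−ω_c),  ω_s=0, ω_c=1
Stage 1: ω_r = 1 − (22/78)(0−1) = 50/39
  ⇒ ω_r¹/ω_c¹ = 50/39
Stage 2: N_ring = 34 + 2·12 = 58
Stage 2: 34(ω_s−ω_c) = −58(ω_r−ω_c),  ω_r=0, ω_c=1
Stage 2: ω_s = 1 − (58/34)(0−1) = 46/17
  ⇒ ω_s²/ω_c² = 46/17
Coupling ω_c² = ω_r¹ ⇒ overall = 50/39 × 46/17 = 2300/663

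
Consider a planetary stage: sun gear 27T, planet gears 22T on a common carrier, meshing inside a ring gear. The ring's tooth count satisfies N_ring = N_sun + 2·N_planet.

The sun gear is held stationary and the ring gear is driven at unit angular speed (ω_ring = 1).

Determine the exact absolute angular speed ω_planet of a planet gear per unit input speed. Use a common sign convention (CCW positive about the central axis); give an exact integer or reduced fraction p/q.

71/44

N_ring = 27 + 2·22 = 71
27(ω_s−ω_c) = −71(ω_r−ω_c),  ω_s=0, ω_r=1
27(0−ω_c) = −71(1−ω_c)  ⇒  98ω_c = 71  ⇒  ω_c = 71/98
sun–planet: 27·(0−71/98) = −22·(ω_p−ω_c)  ⇒  ω_p−ω_c = −(27/22)·(-71/98) = 1917/2156
ω_p = 71/98 + 1917/2156 = 71/44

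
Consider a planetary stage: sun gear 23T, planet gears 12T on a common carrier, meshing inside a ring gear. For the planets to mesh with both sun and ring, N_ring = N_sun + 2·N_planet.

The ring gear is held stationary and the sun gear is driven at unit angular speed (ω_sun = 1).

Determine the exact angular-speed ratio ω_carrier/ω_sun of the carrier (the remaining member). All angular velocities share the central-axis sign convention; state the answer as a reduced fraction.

23/70

N_ring = 23 + 2·12 = 47
23(ω_s−ω_c) = −47(ω_r−ω_c),  ω_r=0, ω_s=1
23(1−ω_c) = −47(0−ω_c)  ⇒  70ω_c = 23  ⇒  ω_c = 23/70
ω_c/ω_s = 23/70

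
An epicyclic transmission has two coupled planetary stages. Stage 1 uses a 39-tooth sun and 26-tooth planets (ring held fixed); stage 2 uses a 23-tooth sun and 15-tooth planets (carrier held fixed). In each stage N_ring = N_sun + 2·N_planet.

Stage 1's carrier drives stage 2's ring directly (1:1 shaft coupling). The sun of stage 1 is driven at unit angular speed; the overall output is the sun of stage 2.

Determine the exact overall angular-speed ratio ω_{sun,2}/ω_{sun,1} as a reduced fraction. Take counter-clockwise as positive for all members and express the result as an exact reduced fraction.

Stage 1: N_ring = 39 + 2·26 = 91
Stage 1: 39(ω_s−ω_c) = −91(ω_r−ω_c),  ω_r=0, ω_s=1
Stage 1: 39(1−ω_c) = −91(0−ω_c)  ⇒  130ω_c = 39  ⇒  ω_c = 3/10
  ⇒ ω_c¹/ω_s¹ = 3/10
Stage 2: N_ring = 23 + 2·15 = 53
Stage 2: 23(ω_s−ω_c) = −53(ω_r−ω_c),  ω_c=0, ω_r=1
Stage 2: ω_s = 0 − (53/23)(1−0) = -53/23
  ⇒ ω_s²/ω_r² = -53/23
Coupling ω_r² = ω_c¹ ⇒ overall = 3/10 × -53/23 = -159/230

-159/230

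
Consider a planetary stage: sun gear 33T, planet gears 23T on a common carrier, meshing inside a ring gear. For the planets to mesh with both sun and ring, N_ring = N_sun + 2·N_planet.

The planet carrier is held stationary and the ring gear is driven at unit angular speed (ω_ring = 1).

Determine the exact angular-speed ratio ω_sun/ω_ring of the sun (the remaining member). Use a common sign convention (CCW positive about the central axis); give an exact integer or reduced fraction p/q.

N_ring = 33 + 2·23 = 79
33(ω_s−ω_c) = −79(ω_r−ω_c),  ω_c=0, ω_r=1
ω_s = 0 − (79/33)(1−0) = -79/33
ω_s/ω_r = -79/33

-79/33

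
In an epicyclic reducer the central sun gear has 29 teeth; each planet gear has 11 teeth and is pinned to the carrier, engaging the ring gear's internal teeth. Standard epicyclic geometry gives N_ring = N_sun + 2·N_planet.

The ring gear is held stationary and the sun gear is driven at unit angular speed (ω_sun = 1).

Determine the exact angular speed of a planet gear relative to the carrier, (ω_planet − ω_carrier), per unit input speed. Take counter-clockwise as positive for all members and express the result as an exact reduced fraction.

N_ring = 29 + 2·11 = 51
29(ω_s−ω_c) = −51(ω_r−ω_c),  ω_r=0, ω_s=1
29(1−ω_c) = −51(0−ω_c)  ⇒  80ω_c = 29  ⇒  ω_c = 29/80
sun–planet: 29·(1−29/80) = −11·(ω_p−ω_c)  ⇒  ω_p−ω_c = −(29/11)·(51/80) = -1479/880

-1479/880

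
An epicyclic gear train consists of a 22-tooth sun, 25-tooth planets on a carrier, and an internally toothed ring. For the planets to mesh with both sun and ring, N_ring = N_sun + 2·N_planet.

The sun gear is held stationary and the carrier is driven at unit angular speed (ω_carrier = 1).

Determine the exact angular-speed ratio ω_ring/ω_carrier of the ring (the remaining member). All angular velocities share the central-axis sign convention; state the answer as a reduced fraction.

47/36

N_ring = 22 + 2·25 = 72
22(ω_s−ω_c) = −72(ω_r−ω_c),  ω_s=0, ω_c=1
ω_r = 1 − (22/72)(0−1) = 47/36
ω_r/ω_c = 47/36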